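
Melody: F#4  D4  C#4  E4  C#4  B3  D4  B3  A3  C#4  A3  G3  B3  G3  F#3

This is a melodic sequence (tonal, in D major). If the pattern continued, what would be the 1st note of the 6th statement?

With 3-note cells, note 1 of each statement runs F#4, E4, D4, C#4, B3.
Each moves down a 2nd; the next is A3.

A3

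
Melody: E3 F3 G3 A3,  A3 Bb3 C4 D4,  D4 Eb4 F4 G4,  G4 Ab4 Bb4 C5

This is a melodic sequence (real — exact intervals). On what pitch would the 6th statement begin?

Taking 4-note groups, the heads are E3, A3, D4, G4: the pattern moves up a 4th.
Extending the heads up a 4th: C5 → F5.

F5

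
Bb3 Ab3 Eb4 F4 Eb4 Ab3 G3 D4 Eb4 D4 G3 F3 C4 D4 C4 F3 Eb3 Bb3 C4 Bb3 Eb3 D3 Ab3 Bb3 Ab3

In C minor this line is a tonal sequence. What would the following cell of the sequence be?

D3 C3 G3 Ab3 G3

The 5-note cells begin on Bb3, Ab3, G3, F3, Eb3 — each down a 2nd from the last.
Statement 6 starts on D3 and keeps the same diatonic contour: D3 C3 G3 Ab3 G3.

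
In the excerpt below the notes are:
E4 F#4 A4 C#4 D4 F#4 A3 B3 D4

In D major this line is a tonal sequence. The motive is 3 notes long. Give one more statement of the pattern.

The 3-note cells begin on E4, C#4, A3 — each down a 3rd from the last.
So cell 4 is F#3 G3 B3.

F#3 G3 B3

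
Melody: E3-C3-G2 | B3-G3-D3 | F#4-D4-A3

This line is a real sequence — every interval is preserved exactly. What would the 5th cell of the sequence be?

G#5 E5 B4

The 3-note cells begin on E3, B3, F#4 — each up a 5th from the last.
Carrying on: C#5 → G#5.
Statement 5 starts on G#5 and keeps the same exact contour: G#5 E5 B4.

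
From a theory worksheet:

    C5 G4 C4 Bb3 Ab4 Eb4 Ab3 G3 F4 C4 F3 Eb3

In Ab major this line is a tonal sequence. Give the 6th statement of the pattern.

The 4-note cells begin on C5, Ab4, F4 — each down a 3rd from the last.
Carrying on: Db4 → Bb3 → G3.
So cell 6 is G3 Db3 G2 F2.

G3 Db3 G2 F2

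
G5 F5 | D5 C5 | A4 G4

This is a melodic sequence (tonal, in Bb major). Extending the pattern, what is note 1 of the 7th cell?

With 2-note cells, note 1 of each statement runs G5, D5, A4.
Extending down a 4th: Eb4 → Bb3 → F3 → C3.

C3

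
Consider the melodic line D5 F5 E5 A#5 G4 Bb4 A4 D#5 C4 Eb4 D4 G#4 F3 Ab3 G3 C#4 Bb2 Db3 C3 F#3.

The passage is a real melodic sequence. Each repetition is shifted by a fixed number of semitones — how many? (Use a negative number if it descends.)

With a 4-note motive the entries are D5, G4, C4, F3, Bb2, each down a 5th from the previous.
D5 to G4 spans -7 semitones.

-7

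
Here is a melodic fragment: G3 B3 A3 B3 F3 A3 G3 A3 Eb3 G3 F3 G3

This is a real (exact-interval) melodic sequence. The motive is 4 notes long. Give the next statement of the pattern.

Db3 F3 Eb3 F3

The 4-note cells begin on G3, F3, Eb3 — each down a 2nd from the last.
So cell 4 is Db3 F3 Eb3 F3.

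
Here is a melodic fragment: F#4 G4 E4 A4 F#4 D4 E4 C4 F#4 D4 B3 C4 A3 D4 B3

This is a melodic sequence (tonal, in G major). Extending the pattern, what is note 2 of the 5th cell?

The unit is 5 notes. Position-2 pitches of the 3 shown cells: G4, E4, C4.
Each moves down a 3rd. Continuing: A3 → F#3.

F#3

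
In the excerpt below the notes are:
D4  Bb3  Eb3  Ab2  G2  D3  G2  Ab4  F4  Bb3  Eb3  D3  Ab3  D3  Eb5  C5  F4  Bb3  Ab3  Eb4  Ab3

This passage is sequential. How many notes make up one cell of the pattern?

21 notes total. Splitting into 3 groups of 7:
D4 Bb3 Eb3 Ab2 G2 D3 G2 | Ab4 F4 Bb3 Eb3 D3 Ab3 D3 | Eb5 C5 F4 Bb3 Ab3 Eb4 Ab3
Each cell is the previous one up a 5th — so the unit is 7 notes.

7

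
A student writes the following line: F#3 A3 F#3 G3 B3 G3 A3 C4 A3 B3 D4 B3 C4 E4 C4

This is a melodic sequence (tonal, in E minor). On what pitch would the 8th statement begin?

Unit = 3 notes; the statements start on F#3, G3, A3, B3, C4, moving up a 2nd each time.
Extending the heads up a 2nd: D4 → E4 → F#4.

F#4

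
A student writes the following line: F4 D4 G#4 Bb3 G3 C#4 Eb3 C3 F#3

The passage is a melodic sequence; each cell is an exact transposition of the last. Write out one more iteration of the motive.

Ab2 F2 B2

With a 3-note motive the entries are F4, Bb3, Eb3, each down a 5th from the previous.
So cell 4 is Ab2 F2 B2.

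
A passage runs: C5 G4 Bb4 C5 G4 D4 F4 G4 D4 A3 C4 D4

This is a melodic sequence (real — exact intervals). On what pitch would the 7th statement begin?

F#2

The 4-note cells begin on C5, G4, D4 — each down a 4th from the last.
Extending the heads down a 4th: A3 → E3 → B2 → F#2.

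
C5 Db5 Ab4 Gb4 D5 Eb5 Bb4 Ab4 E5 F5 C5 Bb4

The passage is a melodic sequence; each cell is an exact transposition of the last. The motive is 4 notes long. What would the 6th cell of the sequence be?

A#5 B5 F#5 E5

With a 4-note motive the entries are C5, D5, E5, each up a 2nd from the previous.
Extending up a 2nd: F#5 → G#5 → A#5.
From A#5 the exact shape gives A#5 B5 F#5 E5.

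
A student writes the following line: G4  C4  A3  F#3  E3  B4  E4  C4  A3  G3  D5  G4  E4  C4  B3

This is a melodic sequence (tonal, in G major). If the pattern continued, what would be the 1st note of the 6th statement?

Grouping in 5s, the 1st note of each cell is G4, B4, D5.
Each moves up a 3rd. Continuing: F#5 → A5 → C6.

C6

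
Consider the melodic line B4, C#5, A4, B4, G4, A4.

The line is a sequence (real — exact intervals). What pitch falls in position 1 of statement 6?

With 2-note cells, note 1 of each statement runs B4, A4, G4.
Carrying that down a 2nd forward: F4 → Eb4 → Db4.

Db4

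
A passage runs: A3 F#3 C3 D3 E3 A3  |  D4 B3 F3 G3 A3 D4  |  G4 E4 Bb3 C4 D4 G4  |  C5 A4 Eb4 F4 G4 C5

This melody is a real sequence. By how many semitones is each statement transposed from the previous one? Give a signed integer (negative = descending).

5

Taking 6-note groups, the heads are A3, D4, G4, C5: the pattern moves up a 4th.
Counting half-steps from A3 to D4: 5.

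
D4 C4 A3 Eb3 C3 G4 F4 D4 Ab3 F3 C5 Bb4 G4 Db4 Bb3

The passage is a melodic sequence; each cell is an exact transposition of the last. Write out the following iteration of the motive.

F5 Eb5 C5 Gb4 Eb4

With a 5-note motive the entries are D4, G4, C5, each up a 4th from the previous.
From F5 the exact shape gives F5 Eb5 C5 Gb4 Eb4.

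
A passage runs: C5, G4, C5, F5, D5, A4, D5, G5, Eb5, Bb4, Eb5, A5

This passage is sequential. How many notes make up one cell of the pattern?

12 notes total. Splitting into 3 groups of 4:
C5 G4 C5 F5 | D5 A4 D5 G5 | Eb5 Bb4 Eb5 A5
That's a consistent up a 2nd shift per cell, and no other grouping gives one.

4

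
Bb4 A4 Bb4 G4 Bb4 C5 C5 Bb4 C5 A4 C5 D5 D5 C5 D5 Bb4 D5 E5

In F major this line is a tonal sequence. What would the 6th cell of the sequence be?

G5 F5 G5 E5 G5 A5

Taking 6-note groups, the heads are Bb4, C5, D5: the pattern moves up a 2nd.
Continuing the starts: E5 → F5 → G5.
From G5 the diatonic shape gives G5 F5 G5 E5 G5 A5.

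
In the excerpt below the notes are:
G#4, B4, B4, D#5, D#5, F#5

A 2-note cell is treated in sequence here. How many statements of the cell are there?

6 notes in groups of 2 gives 6/2 = 3 statements.
Starts: G#4, B4, D#5 — each up a 3rd.

3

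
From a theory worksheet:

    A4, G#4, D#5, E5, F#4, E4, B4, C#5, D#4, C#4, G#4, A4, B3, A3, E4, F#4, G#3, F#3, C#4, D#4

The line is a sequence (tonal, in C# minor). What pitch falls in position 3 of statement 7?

With 4-note cells, note 3 of each statement runs D#5, B4, G#4, E4, C#4.
Carrying that down a 3rd forward: A3 → F#3.

F#3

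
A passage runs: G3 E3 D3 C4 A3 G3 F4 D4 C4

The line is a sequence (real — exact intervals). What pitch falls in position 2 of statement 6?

F5

The unit is 3 notes. Position-2 pitches of the 3 shown cells: E3, A3, D4.
Extending up a 4th: G4 → C5 → F5.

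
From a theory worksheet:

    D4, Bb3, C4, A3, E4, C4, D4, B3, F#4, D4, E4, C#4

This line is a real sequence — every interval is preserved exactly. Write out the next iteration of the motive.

Unit = 4 notes; the statements start on D4, E4, F#4, moving up a 2nd each time.
Statement 4 starts on G#4 and keeps the same exact contour: G#4 E4 F#4 D#4.

G#4 E4 F#4 D#4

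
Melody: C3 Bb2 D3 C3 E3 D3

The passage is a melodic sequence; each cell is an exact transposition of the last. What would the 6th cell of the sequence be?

A#3 G#3

Taking 2-note groups, the heads are C3, D3, E3: the pattern moves up a 2nd.
Carrying on: F#3 → G#3 → A#3.
From A#3 the exact shape gives A#3 G#3.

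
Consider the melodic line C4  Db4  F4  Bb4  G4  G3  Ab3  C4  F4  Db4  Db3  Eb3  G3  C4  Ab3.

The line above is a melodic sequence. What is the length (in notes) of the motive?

There are 15 notes; a 5-note unit gives 3 cells:
C4 Db4 F4 Bb4 G4 | G3 Ab3 C4 F4 Db4 | Db3 Eb3 G3 C4 Ab3
That's a consistent down a 4th shift per cell, and no other grouping gives one.

5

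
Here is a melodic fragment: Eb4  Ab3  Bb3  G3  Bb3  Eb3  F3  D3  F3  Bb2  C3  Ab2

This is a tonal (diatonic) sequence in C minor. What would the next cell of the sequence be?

C3 F2 G2 Eb2

Taking 4-note groups, the heads are Eb4, Bb3, F3: the pattern moves down a 4th.
Statement 4 starts on C3 and keeps the same diatonic contour: C3 F2 G2 Eb2.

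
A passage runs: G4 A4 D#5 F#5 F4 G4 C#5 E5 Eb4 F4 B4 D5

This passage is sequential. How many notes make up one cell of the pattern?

12 notes total. Splitting into 3 groups of 4:
G4 A4 D#5 F#5 | F4 G4 C#5 E5 | Eb4 F4 B4 D5
Every group is a transposition down a 2nd of the one before; no shorter unit works.

4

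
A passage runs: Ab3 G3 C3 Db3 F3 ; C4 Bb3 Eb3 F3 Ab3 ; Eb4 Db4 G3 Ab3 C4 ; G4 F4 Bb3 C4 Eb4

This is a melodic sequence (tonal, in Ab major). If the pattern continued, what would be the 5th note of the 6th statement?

Bb4

With 5-note cells, note 5 of each statement runs F3, Ab3, C4, Eb4.
Each moves up a 3rd. Continuing: G4 → Bb4.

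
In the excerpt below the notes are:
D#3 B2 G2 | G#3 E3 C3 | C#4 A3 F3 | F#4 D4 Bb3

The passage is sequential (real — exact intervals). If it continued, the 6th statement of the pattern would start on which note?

The 3-note cells begin on D#3, G#3, C#4, F#4 — each up a 4th from the last.
Continuing: B4 → E5. Statement 6 starts on E5.

E5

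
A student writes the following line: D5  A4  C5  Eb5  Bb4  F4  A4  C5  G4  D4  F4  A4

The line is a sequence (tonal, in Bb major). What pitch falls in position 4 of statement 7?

The unit is 4 notes. Position-4 pitches of the 3 shown cells: Eb5, C5, A4.
Carrying that down a 3rd forward: F4 → D4 → Bb3 → G3.

G3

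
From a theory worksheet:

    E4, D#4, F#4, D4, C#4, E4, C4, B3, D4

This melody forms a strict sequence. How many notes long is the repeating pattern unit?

Try groups of 3 (3 cells in 9 notes):
E4 D#4 F#4 | D4 C#4 E4 | C4 B3 D4
Every group is a transposition down a 2nd of the one before; no shorter unit works.

3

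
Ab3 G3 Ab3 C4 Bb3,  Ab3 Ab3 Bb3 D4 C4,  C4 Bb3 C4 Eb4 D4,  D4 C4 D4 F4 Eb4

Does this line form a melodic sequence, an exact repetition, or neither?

Note 1 of cell 2 is Ab3; if this were a sequence it would be Bb3. No unit length gives a consistent transposition pattern.

neither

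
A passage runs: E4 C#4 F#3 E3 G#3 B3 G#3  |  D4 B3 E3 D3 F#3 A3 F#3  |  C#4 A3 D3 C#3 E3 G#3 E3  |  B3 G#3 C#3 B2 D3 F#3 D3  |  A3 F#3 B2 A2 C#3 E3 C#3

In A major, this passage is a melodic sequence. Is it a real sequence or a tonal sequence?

tonal

Every note is diatonic to A major.
Cell 1 has -3 semitones from note 1 to 2, but cell 3 has -4 — the interval quality changes while the contour stays the same, which is the hallmark of a tonal sequence.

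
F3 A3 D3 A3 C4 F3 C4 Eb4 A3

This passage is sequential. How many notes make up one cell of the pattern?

There are 9 notes; a 3-note unit gives 3 cells:
F3 A3 D3 | A3 C4 F3 | C4 Eb4 A3
That's a consistent up a 3rd shift per cell, and no other grouping gives one.

3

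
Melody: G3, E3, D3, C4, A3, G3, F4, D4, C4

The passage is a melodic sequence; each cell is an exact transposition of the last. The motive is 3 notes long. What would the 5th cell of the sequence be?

Unit = 3 notes; the statements start on G3, C4, F4, moving up a 4th each time.
Extending up a 4th: Bb4 → Eb5.
Statement 5 starts on Eb5 and keeps the same exact contour: Eb5 C5 Bb4.

Eb5 C5 Bb4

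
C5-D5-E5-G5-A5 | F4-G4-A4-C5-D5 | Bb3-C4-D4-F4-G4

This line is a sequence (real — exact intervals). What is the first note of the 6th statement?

Unit = 5 notes; the statements start on C5, F4, Bb3, moving down a 5th each time.
Continuing: Eb3 → Ab2 → Db2. Statement 6 starts on Db2.

Db2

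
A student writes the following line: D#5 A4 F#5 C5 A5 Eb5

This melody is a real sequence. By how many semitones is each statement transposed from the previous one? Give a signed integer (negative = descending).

Taking 2-note groups, the heads are D#5, F#5, A5: the pattern moves up a 3rd.
Counting half-steps from D#5 to F#5: 3.

3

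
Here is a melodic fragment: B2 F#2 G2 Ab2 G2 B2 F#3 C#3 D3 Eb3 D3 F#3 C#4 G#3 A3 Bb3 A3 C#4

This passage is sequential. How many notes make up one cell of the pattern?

6

Try groups of 6 (3 cells in 18 notes):
B2 F#2 G2 Ab2 G2 B2 | F#3 C#3 D3 Eb3 D3 F#3 | C#4 G#3 A3 Bb3 A3 C#4
Every group is a transposition up a 5th of the one before; no shorter unit works.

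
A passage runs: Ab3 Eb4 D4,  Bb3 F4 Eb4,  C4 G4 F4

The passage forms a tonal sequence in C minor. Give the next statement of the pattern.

D4 Ab4 G4

Taking 3-note groups, the heads are Ab3, Bb3, C4: the pattern moves up a 2nd.
So cell 4 is D4 Ab4 G4.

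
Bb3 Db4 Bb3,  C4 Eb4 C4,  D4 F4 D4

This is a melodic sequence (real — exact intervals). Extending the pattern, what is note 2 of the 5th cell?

A4

The unit is 3 notes. Position-2 pitches of the 3 shown cells: Db4, Eb4, F4.
Extending up a 2nd: G4 → A4.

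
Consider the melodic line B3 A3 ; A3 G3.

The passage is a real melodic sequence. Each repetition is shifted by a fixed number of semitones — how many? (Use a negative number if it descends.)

-2

The 2-note cells begin on B3, A3 — each down a 2nd from the last.
Counting half-steps from B3 to A3: -2.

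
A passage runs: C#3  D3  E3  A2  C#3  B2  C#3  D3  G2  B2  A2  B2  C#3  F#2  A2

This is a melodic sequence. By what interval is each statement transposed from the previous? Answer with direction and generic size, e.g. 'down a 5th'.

Taking 5-note groups, the heads are C#3, B2, A2: the pattern moves down a 2nd.
C#3 to B2 is down a 2nd.

down a 2nd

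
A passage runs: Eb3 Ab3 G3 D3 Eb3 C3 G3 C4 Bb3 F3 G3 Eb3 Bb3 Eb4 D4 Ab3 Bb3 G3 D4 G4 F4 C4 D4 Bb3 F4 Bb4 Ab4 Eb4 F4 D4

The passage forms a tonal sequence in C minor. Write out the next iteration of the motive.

Ab4 D5 C5 G4 Ab4 F4

The 6-note cells begin on Eb3, G3, Bb3, D4, F4 — each up a 3rd from the last.
Statement 6 starts on Ab4 and keeps the same diatonic contour: Ab4 D5 C5 G4 Ab4 F4.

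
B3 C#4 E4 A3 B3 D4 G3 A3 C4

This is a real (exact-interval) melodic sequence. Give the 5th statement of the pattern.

Eb3 F3 Ab3

Taking 3-note groups, the heads are B3, A3, G3: the pattern moves down a 2nd.
Continuing the starts: F3 → Eb3.
So cell 5 is Eb3 F3 Ab3.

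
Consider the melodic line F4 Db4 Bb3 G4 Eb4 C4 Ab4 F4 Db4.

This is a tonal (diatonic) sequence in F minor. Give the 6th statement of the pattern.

Db5 Bb4 G4

With a 3-note motive the entries are F4, G4, Ab4, each up a 2nd from the previous.
Continuing the starts: Bb4 → C5 → Db5.
From Db5 the diatonic shape gives Db5 Bb4 G4.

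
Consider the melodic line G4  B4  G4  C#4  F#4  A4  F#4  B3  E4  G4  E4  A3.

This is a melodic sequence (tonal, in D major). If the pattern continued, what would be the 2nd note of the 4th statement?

The unit is 4 notes. Position-2 pitches of the 3 shown cells: B4, A4, G4.
Each moves down a 2nd; the next is F#4.

F#4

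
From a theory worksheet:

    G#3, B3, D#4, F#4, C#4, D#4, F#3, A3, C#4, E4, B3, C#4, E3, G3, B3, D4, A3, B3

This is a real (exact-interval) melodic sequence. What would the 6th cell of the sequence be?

Bb2 Db3 F3 Ab3 Eb3 F3

The 6-note cells begin on G#3, F#3, E3 — each down a 2nd from the last.
Continuing the starts: D3 → C3 → Bb2.
From Bb2 the exact shape gives Bb2 Db3 F3 Ab3 Eb3 F3.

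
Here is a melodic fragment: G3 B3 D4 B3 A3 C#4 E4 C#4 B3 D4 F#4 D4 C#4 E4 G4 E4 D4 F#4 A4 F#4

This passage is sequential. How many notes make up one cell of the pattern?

Try groups of 4 (5 cells in 20 notes):
G3 B3 D4 B3 | A3 C#4 E4 C#4 | B3 D4 F#4 D4 | C#4 E4 G4 E4 | D4 F#4 A4 F#4
Every group is a transposition up a 2nd of the one before; no shorter unit works.

4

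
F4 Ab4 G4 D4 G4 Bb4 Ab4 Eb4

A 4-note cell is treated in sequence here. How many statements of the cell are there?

2

8 notes in groups of 4 gives 8/4 = 2 statements.
Starts: F4, G4 — each up a 2nd.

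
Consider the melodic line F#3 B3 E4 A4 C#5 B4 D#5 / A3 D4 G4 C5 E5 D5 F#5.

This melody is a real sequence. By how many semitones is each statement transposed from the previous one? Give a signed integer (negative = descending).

3

With a 7-note motive the entries are F#3, A3, each up a 3rd from the previous.
F#3→A3 is 57 − 54 = 3 semitones.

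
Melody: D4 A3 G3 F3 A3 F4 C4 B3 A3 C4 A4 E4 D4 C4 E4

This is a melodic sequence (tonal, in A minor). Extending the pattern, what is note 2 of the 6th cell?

D5

Grouping in 5s, the 2nd note of each cell is A3, C4, E4.
Each moves up a 3rd. Continuing: G4 → B4 → D5.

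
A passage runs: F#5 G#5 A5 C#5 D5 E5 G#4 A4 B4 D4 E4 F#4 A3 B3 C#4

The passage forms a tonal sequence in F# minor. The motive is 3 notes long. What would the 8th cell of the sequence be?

F#2 G#2 A2

The 3-note cells begin on F#5, C#5, G#4, D4, A3 — each down a 4th from the last.
Continuing the starts: E3 → B2 → F#2.
So cell 8 is F#2 G#2 A2.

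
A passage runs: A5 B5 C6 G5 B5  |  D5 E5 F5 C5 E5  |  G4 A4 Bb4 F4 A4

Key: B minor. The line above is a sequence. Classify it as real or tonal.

Each cell has the same semitone pattern (2, 1, -5, 4) — intervals are preserved exactly.
And C6 lies outside B minor, so the sequence is real rather than tonal.

real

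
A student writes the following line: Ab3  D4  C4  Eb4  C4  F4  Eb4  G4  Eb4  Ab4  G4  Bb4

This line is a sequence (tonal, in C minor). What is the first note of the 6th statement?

The 4-note cells begin on Ab3, C4, Eb4 — each up a 3rd from the last.
Continuing: G4 → Bb4 → D5. Statement 6 starts on D5.

D5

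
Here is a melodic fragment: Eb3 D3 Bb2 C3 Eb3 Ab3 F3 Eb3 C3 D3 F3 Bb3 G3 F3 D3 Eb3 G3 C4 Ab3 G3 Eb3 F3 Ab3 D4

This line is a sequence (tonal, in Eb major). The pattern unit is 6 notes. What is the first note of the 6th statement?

Unit = 6 notes; the statements start on Eb3, F3, G3, Ab3, moving up a 2nd each time.
Continuing: Bb3 → C4. Statement 6 starts on C4.

C4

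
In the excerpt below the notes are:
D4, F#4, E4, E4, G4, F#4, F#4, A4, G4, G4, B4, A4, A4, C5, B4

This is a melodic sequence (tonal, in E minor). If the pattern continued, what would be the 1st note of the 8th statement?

Grouping in 3s, the 1st note of each cell is D4, E4, F#4, G4, A4.
Carrying that up a 2nd forward: B4 → C5 → D5.

D5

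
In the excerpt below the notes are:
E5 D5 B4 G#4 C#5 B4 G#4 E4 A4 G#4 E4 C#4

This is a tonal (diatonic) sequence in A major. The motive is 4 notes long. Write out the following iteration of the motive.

With a 4-note motive the entries are E5, C#5, A4, each down a 3rd from the previous.
Statement 4 starts on F#4 and keeps the same diatonic contour: F#4 E4 C#4 A3.

F#4 E4 C#4 A3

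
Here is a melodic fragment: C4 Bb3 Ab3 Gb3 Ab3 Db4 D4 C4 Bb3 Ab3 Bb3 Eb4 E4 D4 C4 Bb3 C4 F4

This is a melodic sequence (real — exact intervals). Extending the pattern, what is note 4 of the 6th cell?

The unit is 6 notes. Position-4 pitches of the 3 shown cells: Gb3, Ab3, Bb3.
Carrying that up a 2nd forward: C4 → D4 → E4.

E4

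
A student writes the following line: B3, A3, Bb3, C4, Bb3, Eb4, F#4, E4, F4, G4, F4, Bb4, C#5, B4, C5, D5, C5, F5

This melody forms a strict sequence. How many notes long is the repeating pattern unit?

6

There are 18 notes; a 6-note unit gives 3 cells:
B3 A3 Bb3 C4 Bb3 Eb4 | F#4 E4 F4 G4 F4 Bb4 | C#5 B4 C5 D5 C5 F5
Every group is a transposition up a 5th of the one before; no shorter unit works.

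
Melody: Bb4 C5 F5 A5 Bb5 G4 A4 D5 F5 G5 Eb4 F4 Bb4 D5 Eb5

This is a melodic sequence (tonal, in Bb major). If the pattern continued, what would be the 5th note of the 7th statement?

D4

Grouping in 5s, the 5th note of each cell is Bb5, G5, Eb5.
Extending down a 3rd: C5 → A4 → F4 → D4.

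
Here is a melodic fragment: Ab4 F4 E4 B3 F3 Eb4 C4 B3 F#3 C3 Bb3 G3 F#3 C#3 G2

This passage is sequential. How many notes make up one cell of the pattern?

5

Try groups of 5 (3 cells in 15 notes):
Ab4 F4 E4 B3 F3 | Eb4 C4 B3 F#3 C3 | Bb3 G3 F#3 C#3 G2
That's a consistent down a 4th shift per cell, and no other grouping gives one.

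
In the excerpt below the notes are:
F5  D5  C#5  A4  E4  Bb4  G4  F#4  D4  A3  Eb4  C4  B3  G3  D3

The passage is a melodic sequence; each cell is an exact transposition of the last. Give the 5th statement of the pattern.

The 5-note cells begin on F5, Bb4, Eb4 — each down a 5th from the last.
Carrying on: Ab3 → Db3.
Statement 5 starts on Db3 and keeps the same exact contour: Db3 Bb2 A2 F2 C2.

Db3 Bb2 A2 F2 C2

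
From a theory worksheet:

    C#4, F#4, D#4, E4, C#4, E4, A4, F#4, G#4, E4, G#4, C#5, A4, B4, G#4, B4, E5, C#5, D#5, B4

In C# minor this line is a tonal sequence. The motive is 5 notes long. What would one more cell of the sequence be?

Unit = 5 notes; the statements start on C#4, E4, G#4, B4, moving up a 3rd each time.
From D#5 the diatonic shape gives D#5 G#5 E5 F#5 D#5.

D#5 G#5 E5 F#5 D#5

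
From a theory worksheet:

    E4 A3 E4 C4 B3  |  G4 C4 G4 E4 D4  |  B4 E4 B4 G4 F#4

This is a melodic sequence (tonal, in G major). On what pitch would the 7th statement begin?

C6

Unit = 5 notes; the statements start on E4, G4, B4, moving up a 3rd each time.
Extending the heads up a 3rd: D5 → F#5 → A5 → C6.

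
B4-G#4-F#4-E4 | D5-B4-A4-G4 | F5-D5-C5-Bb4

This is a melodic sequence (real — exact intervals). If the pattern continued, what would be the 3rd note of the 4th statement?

Eb5

With 4-note cells, note 3 of each statement runs F#4, A4, C5.
From C5, up a 3rd gives Eb5.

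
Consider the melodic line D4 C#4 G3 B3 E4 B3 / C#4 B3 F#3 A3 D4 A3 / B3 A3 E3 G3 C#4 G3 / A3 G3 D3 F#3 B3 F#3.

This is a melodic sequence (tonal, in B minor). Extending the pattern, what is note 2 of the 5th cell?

F#3

Grouping in 6s, the 2nd note of each cell is C#4, B3, A3, G3.
From G3, down a 2nd gives F#3.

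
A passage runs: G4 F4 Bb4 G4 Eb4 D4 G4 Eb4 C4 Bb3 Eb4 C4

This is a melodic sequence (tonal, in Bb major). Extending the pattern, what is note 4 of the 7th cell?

The unit is 4 notes. Position-4 pitches of the 3 shown cells: G4, Eb4, C4.
Each moves down a 3rd. Continuing: A3 → F3 → D3 → Bb2.

Bb2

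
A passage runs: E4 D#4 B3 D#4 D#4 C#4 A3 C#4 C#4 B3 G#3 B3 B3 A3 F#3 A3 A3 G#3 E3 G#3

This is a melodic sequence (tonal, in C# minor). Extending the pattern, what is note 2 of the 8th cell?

D#3

The unit is 4 notes. Position-2 pitches of the 5 shown cells: D#4, C#4, B3, A3, G#3.
Carrying that down a 2nd forward: F#3 → E3 → D#3.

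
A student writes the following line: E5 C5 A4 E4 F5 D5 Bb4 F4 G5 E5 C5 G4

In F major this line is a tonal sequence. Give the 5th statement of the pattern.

Unit = 4 notes; the statements start on E5, F5, G5, moving up a 2nd each time.
Extending up a 2nd: A5 → Bb5.
Statement 5 starts on Bb5 and keeps the same diatonic contour: Bb5 G5 E5 Bb4.

Bb5 G5 E5 Bb4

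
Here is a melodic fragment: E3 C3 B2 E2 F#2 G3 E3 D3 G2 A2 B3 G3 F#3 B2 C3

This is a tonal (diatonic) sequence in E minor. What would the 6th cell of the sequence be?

Unit = 5 notes; the statements start on E3, G3, B3, moving up a 3rd each time.
Continuing the starts: D4 → F#4 → A4.
So cell 6 is A4 F#4 E4 A3 B3.

A4 F#4 E4 A3 B3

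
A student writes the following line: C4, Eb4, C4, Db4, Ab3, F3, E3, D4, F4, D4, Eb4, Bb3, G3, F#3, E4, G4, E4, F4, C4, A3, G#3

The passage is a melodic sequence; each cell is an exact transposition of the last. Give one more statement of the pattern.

Taking 7-note groups, the heads are C4, D4, E4: the pattern moves up a 2nd.
So cell 4 is F#4 A4 F#4 G4 D4 B3 A#3.

F#4 A4 F#4 G4 D4 B3 A#3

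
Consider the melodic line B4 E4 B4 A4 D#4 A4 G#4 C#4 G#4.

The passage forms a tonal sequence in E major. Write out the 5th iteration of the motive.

E4 A3 E4

The 3-note cells begin on B4, A4, G#4 — each down a 2nd from the last.
Extending down a 2nd: F#4 → E4.
So cell 5 is E4 A3 E4.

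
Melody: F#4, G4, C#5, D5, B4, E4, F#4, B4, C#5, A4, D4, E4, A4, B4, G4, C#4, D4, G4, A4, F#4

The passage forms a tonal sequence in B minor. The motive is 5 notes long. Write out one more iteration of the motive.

The 5-note cells begin on F#4, E4, D4, C#4 — each down a 2nd from the last.
So cell 5 is B3 C#4 F#4 G4 E4.

B3 C#4 F#4 G4 E4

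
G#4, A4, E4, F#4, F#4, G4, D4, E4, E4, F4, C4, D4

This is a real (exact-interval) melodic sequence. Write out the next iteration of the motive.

With a 4-note motive the entries are G#4, F#4, E4, each down a 2nd from the previous.
From D4 the exact shape gives D4 Eb4 Bb3 C4.

D4 Eb4 Bb3 C4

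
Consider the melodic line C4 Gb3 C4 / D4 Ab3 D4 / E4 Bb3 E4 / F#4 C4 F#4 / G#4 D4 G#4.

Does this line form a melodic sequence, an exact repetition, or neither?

Each 3-note cell is the previous one transposed up a 2nd.

sequence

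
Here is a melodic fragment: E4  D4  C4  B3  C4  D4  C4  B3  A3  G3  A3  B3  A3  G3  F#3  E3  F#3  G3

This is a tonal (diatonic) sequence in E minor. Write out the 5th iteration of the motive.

Taking 6-note groups, the heads are E4, C4, A3: the pattern moves down a 3rd.
Extending down a 3rd: F#3 → D3.
From D3 the diatonic shape gives D3 C3 B2 A2 B2 C3.

D3 C3 B2 A2 B2 C3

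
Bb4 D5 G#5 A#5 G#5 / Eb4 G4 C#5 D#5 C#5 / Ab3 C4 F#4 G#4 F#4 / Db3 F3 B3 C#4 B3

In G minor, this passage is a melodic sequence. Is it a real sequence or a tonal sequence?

real

Each cell has the same semitone pattern (4, 6, 2, -2) — intervals are preserved exactly.
And G#5 lies outside G minor, so the sequence is real rather than tonal.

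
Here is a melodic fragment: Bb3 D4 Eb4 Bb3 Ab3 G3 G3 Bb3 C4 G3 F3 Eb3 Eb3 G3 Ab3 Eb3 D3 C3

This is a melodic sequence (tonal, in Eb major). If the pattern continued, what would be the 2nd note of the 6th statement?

Grouping in 6s, the 2nd note of each cell is D4, Bb3, G3.
Each moves down a 3rd. Continuing: Eb3 → C3 → Ab2.

Ab2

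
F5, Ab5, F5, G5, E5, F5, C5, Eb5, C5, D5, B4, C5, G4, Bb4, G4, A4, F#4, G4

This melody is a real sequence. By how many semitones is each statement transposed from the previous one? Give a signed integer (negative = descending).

-5

Taking 6-note groups, the heads are F5, C5, G4: the pattern moves down a 4th.
F5→C5 is 72 − 77 = -5 semitones.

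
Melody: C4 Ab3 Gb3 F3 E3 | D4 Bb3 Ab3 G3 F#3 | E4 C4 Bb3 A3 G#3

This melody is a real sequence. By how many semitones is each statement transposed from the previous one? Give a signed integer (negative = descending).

2

With a 5-note motive the entries are C4, D4, E4, each up a 2nd from the previous.
C4→D4 is 62 − 60 = 2 semitones.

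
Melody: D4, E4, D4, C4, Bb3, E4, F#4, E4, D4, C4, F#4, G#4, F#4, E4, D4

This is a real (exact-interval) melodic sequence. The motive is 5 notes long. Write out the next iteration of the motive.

G#4 A#4 G#4 F#4 E4

Unit = 5 notes; the statements start on D4, E4, F#4, moving up a 2nd each time.
From G#4 the exact shape gives G#4 A#4 G#4 F#4 E4.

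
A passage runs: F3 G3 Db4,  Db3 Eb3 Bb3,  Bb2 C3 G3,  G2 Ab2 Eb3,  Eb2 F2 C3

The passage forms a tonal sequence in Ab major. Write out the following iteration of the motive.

Taking 3-note groups, the heads are F3, Db3, Bb2, G2, Eb2: the pattern moves down a 3rd.
From C2 the diatonic shape gives C2 Db2 Ab2.

C2 Db2 Ab2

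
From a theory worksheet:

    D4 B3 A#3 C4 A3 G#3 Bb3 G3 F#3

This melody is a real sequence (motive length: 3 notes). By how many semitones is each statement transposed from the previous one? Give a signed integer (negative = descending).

-2

Unit = 3 notes; the statements start on D4, C4, Bb3, moving down a 2nd each time.
Counting half-steps from D4 to C4: -2.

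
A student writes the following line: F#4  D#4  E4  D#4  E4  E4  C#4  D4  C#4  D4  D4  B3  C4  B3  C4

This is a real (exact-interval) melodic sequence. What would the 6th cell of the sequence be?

Unit = 5 notes; the statements start on F#4, E4, D4, moving down a 2nd each time.
Carrying on: C4 → Bb3 → Ab3.
So cell 6 is Ab3 F3 Gb3 F3 Gb3.

Ab3 F3 Gb3 F3 Gb3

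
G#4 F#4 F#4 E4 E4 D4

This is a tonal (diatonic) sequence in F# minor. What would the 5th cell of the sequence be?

C#4 B3

With a 2-note motive the entries are G#4, F#4, E4, each down a 2nd from the previous.
Continuing the starts: D4 → C#4.
Statement 5 starts on C#4 and keeps the same diatonic contour: C#4 B3.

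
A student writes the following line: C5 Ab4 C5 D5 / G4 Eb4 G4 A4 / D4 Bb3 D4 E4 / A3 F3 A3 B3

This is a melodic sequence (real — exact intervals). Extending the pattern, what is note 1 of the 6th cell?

With 4-note cells, note 1 of each statement runs C5, G4, D4, A3.
Extending down a 4th: E3 → B2.

B2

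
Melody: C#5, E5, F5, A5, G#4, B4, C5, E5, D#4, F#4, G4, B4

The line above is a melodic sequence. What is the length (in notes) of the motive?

4

Try groups of 4 (3 cells in 12 notes):
C#5 E5 F5 A5 | G#4 B4 C5 E5 | D#4 F#4 G4 B4
Every group is a transposition down a 4th of the one before; no shorter unit works.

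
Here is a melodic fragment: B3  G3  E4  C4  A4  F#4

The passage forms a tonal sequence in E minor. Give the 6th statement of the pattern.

C6 A5

The 2-note cells begin on B3, E4, A4 — each up a 4th from the last.
Continuing the starts: D5 → G5 → C6.
Statement 6 starts on C6 and keeps the same diatonic contour: C6 A5.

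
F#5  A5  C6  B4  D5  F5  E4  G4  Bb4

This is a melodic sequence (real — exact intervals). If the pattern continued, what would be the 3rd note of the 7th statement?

With 3-note cells, note 3 of each statement runs C6, F5, Bb4.
Each moves down a 5th. Continuing: Eb4 → Ab3 → Db3 → Gb2.

Gb2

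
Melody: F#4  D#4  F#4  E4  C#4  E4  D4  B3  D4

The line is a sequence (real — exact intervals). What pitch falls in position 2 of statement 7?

Eb3

The unit is 3 notes. Position-2 pitches of the 3 shown cells: D#4, C#4, B3.
Extending down a 2nd: A3 → G3 → F3 → Eb3.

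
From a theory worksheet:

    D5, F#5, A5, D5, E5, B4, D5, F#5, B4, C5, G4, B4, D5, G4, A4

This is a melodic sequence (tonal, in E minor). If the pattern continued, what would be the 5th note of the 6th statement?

Grouping in 5s, the 5th note of each cell is E5, C5, A4.
Each moves down a 3rd. Continuing: F#4 → D4 → B3.

B3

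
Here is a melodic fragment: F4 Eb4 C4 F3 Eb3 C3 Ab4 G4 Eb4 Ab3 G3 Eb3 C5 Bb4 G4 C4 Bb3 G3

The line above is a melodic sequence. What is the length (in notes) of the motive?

6

Try groups of 6 (3 cells in 18 notes):
F4 Eb4 C4 F3 Eb3 C3 | Ab4 G4 Eb4 Ab3 G3 Eb3 | C5 Bb4 G4 C4 Bb3 G3
That's a consistent up a 3rd shift per cell, and no other grouping gives one.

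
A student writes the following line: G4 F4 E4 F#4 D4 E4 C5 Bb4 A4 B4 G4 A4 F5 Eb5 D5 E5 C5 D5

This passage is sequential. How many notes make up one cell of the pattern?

6

Try groups of 6 (3 cells in 18 notes):
G4 F4 E4 F#4 D4 E4 | C5 Bb4 A4 B4 G4 A4 | F5 Eb5 D5 E5 C5 D5
Every group is a transposition up a 4th of the one before; no shorter unit works.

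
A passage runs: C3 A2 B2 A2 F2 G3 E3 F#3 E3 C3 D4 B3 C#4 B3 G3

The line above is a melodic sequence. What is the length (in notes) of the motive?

5

Try groups of 5 (3 cells in 15 notes):
C3 A2 B2 A2 F2 | G3 E3 F#3 E3 C3 | D4 B3 C#4 B3 G3
That's a consistent up a 5th shift per cell, and no other grouping gives one.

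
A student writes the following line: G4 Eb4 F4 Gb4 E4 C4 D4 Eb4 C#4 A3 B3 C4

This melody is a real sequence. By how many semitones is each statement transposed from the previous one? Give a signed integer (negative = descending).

-3

The 4-note cells begin on G4, E4, C#4 — each down a 3rd from the last.
G4→E4 is 64 − 67 = -3 semitones.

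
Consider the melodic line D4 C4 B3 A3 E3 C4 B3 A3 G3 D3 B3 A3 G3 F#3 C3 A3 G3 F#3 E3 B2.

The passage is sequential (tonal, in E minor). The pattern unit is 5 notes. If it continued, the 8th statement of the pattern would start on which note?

D3

Unit = 5 notes; the statements start on D4, C4, B3, A3, moving down a 2nd each time.
Continuing: G3 → F#3 → E3 → D3. Statement 8 starts on D3.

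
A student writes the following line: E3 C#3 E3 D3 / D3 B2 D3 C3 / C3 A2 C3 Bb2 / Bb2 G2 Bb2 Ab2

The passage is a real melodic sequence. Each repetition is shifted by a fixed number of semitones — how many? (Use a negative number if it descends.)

-2

Unit = 4 notes; the statements start on E3, D3, C3, Bb2, moving down a 2nd each time.
Counting half-steps from E3 to D3: -2.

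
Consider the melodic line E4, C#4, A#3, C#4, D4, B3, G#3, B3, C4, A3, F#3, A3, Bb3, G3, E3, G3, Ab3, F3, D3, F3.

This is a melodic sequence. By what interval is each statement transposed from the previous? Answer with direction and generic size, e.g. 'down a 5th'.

down a 2nd

The 4-note cells begin on E4, D4, C4, Bb3, Ab3 — each down a 2nd from the last.
From E4 to D4: down a 2nd.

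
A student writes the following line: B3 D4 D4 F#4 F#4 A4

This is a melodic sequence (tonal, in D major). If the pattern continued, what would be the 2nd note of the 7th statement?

With 2-note cells, note 2 of each statement runs D4, F#4, A4.
Each moves up a 3rd. Continuing: C#5 → E5 → G5 → B5.

B5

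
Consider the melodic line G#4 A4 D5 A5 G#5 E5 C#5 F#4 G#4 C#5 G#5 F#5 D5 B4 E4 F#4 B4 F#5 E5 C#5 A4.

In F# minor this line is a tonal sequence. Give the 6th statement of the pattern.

B3 C#4 F#4 C#5 B4 G#4 E4

With a 7-note motive the entries are G#4, F#4, E4, each down a 2nd from the previous.
Extending down a 2nd: D4 → C#4 → B3.
Statement 6 starts on B3 and keeps the same diatonic contour: B3 C#4 F#4 C#5 B4 G#4 E4.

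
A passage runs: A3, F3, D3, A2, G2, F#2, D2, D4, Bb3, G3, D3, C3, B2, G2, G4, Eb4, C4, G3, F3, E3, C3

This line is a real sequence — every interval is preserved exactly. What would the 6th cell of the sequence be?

Bb5 Gb5 Eb5 Bb4 Ab4 G4 Eb4

Taking 7-note groups, the heads are A3, D4, G4: the pattern moves up a 4th.
Continuing the starts: C5 → F5 → Bb5.
Statement 6 starts on Bb5 and keeps the same exact contour: Bb5 Gb5 Eb5 Bb4 Ab4 G4 Eb4.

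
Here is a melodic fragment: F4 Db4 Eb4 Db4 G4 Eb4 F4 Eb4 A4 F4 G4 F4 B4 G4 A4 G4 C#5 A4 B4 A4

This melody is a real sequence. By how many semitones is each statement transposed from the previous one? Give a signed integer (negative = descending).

2

With a 4-note motive the entries are F4, G4, A4, B4, C#5, each up a 2nd from the previous.
Counting half-steps from F4 to G4: 2.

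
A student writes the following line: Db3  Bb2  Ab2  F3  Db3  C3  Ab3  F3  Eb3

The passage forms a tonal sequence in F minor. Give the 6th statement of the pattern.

With a 3-note motive the entries are Db3, F3, Ab3, each up a 3rd from the previous.
Extending up a 3rd: C4 → Eb4 → G4.
Statement 6 starts on G4 and keeps the same diatonic contour: G4 Eb4 Db4.

G4 Eb4 Db4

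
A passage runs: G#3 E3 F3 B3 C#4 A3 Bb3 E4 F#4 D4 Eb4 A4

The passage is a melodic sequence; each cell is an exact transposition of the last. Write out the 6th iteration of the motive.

A5 F5 Gb5 C6

Taking 4-note groups, the heads are G#3, C#4, F#4: the pattern moves up a 4th.
Extending up a 4th: B4 → E5 → A5.
From A5 the exact shape gives A5 F5 Gb5 C6.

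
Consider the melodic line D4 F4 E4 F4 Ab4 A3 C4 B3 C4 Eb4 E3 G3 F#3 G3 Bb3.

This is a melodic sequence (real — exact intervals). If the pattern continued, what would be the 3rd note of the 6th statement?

With 5-note cells, note 3 of each statement runs E4, B3, F#3.
Each moves down a 4th. Continuing: C#3 → G#2 → D#2.

D#2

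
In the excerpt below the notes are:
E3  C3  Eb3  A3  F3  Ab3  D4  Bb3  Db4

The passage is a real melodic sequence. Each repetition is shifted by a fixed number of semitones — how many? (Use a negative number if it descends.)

The 3-note cells begin on E3, A3, D4 — each up a 4th from the last.
E3→A3 is 57 − 52 = 5 semitones.

5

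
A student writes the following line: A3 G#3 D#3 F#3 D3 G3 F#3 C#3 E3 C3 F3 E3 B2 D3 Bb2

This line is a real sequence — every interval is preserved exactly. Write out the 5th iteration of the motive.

Db3 C3 G2 Bb2 Gb2

Unit = 5 notes; the statements start on A3, G3, F3, moving down a 2nd each time.
Continuing the starts: Eb3 → Db3.
Statement 5 starts on Db3 and keeps the same exact contour: Db3 C3 G2 Bb2 Gb2.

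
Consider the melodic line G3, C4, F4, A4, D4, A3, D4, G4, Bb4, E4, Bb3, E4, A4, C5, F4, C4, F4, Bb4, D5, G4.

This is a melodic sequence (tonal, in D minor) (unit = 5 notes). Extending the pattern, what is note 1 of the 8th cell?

G4

With 5-note cells, note 1 of each statement runs G3, A3, Bb3, C4.
Carrying that up a 2nd forward: D4 → E4 → F4 → G4.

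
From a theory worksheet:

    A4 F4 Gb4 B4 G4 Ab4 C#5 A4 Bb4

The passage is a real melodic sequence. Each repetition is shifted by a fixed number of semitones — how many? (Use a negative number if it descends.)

2

The 3-note cells begin on A4, B4, C#5 — each up a 2nd from the last.
A4 to B4 spans +2 semitones.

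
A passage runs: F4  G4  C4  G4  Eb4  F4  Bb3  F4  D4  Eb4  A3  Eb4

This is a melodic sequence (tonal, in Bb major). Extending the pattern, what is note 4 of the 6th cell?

With 4-note cells, note 4 of each statement runs G4, F4, Eb4.
Carrying that down a 2nd forward: D4 → C4 → Bb3.

Bb3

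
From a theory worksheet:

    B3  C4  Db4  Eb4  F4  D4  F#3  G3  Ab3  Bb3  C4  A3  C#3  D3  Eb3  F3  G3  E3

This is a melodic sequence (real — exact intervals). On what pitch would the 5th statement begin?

Unit = 6 notes; the statements start on B3, F#3, C#3, moving down a 4th each time.
Extending the heads down a 4th: G#2 → D#2.

D#2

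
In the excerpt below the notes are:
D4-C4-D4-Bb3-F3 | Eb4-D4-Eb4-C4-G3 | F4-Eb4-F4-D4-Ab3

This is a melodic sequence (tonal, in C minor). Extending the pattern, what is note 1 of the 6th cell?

Bb4

The unit is 5 notes. Position-1 pitches of the 3 shown cells: D4, Eb4, F4.
Each moves up a 2nd. Continuing: G4 → Ab4 → Bb4.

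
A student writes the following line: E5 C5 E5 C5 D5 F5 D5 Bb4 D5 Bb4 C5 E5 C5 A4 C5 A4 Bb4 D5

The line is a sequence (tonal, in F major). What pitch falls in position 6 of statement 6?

With 6-note cells, note 6 of each statement runs F5, E5, D5.
Each moves down a 2nd. Continuing: C5 → Bb4 → A4.

A4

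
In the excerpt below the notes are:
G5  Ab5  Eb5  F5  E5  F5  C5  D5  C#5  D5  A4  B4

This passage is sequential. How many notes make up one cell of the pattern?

12 notes total. Splitting into 3 groups of 4:
G5 Ab5 Eb5 F5 | E5 F5 C5 D5 | C#5 D5 A4 B4
Each cell is the previous one down a 3rd — so the unit is 4 notes.

4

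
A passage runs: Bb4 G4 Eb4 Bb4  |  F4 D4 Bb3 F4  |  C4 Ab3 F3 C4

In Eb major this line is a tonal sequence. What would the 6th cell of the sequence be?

The 4-note cells begin on Bb4, F4, C4 — each down a 4th from the last.
Extending down a 4th: G3 → D3 → Ab2.
Statement 6 starts on Ab2 and keeps the same diatonic contour: Ab2 F2 D2 Ab2.

Ab2 F2 D2 Ab2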